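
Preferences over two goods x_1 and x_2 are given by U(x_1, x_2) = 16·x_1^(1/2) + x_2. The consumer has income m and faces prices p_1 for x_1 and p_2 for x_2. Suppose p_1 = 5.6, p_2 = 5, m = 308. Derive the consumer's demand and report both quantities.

Utility is quasi-linear in x_2; the FOC for x_1 is 8/√x_1 = p_1/p_2.
Thus x_1* = (8·p_2/p_1)² — independent of m — with the rest of income spent on x_2.
Plugging in: x_1* = (8·5/5.6)² = 51.0204, x_2* = 4.4571.

x_1* = 51.0204, x_2* = 4.4571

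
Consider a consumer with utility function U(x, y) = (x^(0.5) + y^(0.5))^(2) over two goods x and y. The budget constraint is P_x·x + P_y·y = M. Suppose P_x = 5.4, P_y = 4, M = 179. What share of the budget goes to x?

share on x = 0.4255

From the CES first-order condition, (y/x)^(0.5) = P_x/P_y.
Solve for the ratio: y/x = [P_x/P_y]^(2).
With the ratio pinned down, the budget gives x* = M/(P_x + P_y·(y/x)) and y* = (y/x)·x*.
Numerically y/x = 1.8225, so x* = 179/(5.4 + 4·1.8225) = 14.1056 and y* = 1.8225·14.1056 = 25.7074.
Expenditure on x: 5.4·14.1056 = 76.1702; share = 0.4255.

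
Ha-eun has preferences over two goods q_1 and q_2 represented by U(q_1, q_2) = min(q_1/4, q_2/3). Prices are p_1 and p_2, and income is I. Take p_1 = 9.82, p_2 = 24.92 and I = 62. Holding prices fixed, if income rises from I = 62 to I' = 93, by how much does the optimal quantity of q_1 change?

With perfect complements, no substitution: consume in ratio q_1:q_2 = 4:3.
Budget: p_1·q_1 + p_2·(3/4)·q_1 = I, so (4·p_1 + 3·p_2)·q_1 = 4·I.
Demand: q_1*(p_1,p_2,I) = 4·I/(4·p_1 + 3·p_2), q_2* = 3·I/(4·p_1 + 3·p_2).
Here 4·9.82 + 3·24.92 = 114.04, giving q_1* = 2.1747.
At I' = 93: q_1* = 3.262. Change: 3.262 − 2.1747 = 1.0873.

Δq_1* = 1.0873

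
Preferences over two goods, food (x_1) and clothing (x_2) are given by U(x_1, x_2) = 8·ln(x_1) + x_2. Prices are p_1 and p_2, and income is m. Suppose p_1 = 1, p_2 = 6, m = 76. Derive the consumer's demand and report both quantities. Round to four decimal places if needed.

x_1* = 48, x_2* = 4.6667

So x_1*(p_1,p_2) = 8·p_2/p_1, independent of income; and x_2* = (m − 8·p_2)/p_2.
At the given prices: x_1* = 8·6/1 = 48, and x_2* = 4.6667.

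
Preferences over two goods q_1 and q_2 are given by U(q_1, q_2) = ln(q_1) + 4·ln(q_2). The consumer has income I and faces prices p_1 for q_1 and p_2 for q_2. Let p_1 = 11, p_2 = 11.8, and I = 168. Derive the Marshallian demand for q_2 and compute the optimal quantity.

q_2* = 11.3898

Tangency: MRS = (1/4)·q_2/q_1 = p_1/p_2.
So p_2·q_2 = 4·p_1·q_1; combined with the budget, a share 0.2 of income goes to q_1.
Demand: q_1*(p_1,p_2,I) = 0.2·I/p_1 and q_2* = 0.8·I/p_2.
At p_1=11, p_2=11.8, I=168: q_2* = 0.8·168/11.8 = 11.3898.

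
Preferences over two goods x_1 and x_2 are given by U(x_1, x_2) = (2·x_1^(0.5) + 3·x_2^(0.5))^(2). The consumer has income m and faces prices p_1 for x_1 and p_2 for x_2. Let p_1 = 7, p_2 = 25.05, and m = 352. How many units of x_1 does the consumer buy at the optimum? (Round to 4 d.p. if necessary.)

From the CES first-order condition, (2/3)·(x_2/x_1)^(0.5) = p_1/p_2.
Hence x_2/x_1 = ((3/2)·p_1/p_2)^(1/(0.5)), i.e. raised to the 2 power.
Substitute x_2 = (x_2/x_1)·x_1 into the budget: x_1* = m/(p_1 + p_2·(x_2/x_1)).
Numerically x_2/x_1 = 0.175697, so x_1* = 352/(7 + 25.05·0.175697) = 30.8739.

x_1* = 30.8739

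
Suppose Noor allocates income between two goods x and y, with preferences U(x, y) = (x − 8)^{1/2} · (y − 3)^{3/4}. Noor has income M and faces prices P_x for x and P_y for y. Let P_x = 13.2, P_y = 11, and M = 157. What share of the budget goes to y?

share on y = 0.2805

MRS = (2/3)·(y−3)/(x−8). Tangency with P_x/P_y gives y−3 = (3/2)·(P_x/P_y)·(x−8).
After buying the subsistence bundle (8, 3), a share 0.4 of the remaining income goes to x: x* = 8 + 0.4·(M − 8P_x − 3P_y)/P_x.
Discretionary income = 157 − 8·13.2 − 3·11 = 18.4; x* = 8 + 0.4·18.4/13.2 = 8.5576; y* = 3 + 0.6·18.4/11 = 4.0036.
Expenditure on y: 11·4.0036 = 44.04; share = 0.2805.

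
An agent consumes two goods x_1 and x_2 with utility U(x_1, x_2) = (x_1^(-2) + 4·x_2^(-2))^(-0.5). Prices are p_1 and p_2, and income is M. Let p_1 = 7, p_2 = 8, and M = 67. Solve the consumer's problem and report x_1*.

x_1* = 3.4994

MRS = MU_x_1/MU_x_2 = (1/4)·(x_2/x_1)^(3). Set equal to p_1/p_2.
Solve for the ratio: x_2/x_1 = [4·p_1/p_2]^(1/3).
With the ratio pinned down, the budget gives x_1* = M/(p_1 + p_2·(x_2/x_1)) and x_2* = (x_2/x_1)·x_1*.
Numerically x_2/x_1 = 1.518294, so x_1* = 67/(7 + 8·1.518294) = 3.4994.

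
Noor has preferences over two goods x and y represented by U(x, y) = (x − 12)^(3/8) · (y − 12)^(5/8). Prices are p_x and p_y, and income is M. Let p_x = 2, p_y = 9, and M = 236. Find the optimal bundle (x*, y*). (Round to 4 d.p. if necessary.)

x* = 31.5, y* = 19.2222

MRS = (3/5)·(y−12)/(x−12). Tangency with p_x/p_y gives y−12 = (5/3)·(p_x/p_y)·(x−12).
Substituting into the budget: x* = 12 + 0.375·(M − 12·p_x − 12·p_y)/p_x, and y* = 12 + 0.625·(…)/p_y.
Discretionary income = 236 − 12·2 − 12·9 = 104; x* = 12 + 0.375·104/2 = 31.5; y* = 12 + 0.625·104/9 = 19.2222.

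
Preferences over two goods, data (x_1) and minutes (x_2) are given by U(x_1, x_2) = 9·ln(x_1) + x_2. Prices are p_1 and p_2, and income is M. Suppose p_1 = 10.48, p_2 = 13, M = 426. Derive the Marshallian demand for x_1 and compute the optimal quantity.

Set MRS = p_1/p_2: (9/x_1)/1 = p_1/p_2.
So x_1*(p_1,p_2) = 9·p_2/p_1, independent of income; and x_2* = (M − 9·p_2)/p_2.
At the given prices: x_1* = 9·13/10.48 = 11.1641.

x_1* = 11.1641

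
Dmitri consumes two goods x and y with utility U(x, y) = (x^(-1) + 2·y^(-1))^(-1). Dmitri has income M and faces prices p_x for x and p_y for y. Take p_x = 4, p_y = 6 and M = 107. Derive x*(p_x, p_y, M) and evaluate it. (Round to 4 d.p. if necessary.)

MRS = MU_x/MU_y = (1/2)·(y/x)^(2). Set equal to p_x/p_y.
Hence y/x = (2·p_x/p_y)^(1/(2)), i.e. raised to the 0.5 power.
With the ratio pinned down, the budget gives x* = M/(p_x + p_y·(y/x)) and y* = (y/x)·x*.
Numerically y/x = 1.154701, so x* = 107/(4 + 6·1.154701) = 9.7912.

x* = 9.7912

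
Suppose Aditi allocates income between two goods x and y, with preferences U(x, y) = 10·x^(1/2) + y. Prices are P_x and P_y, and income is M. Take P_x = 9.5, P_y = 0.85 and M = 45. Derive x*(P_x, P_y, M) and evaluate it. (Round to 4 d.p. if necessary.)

Utility is quasi-linear in y; the FOC for x is 5/√x = P_x/P_y.
Solve: √x = 5·P_y/P_x, so x*(P_x,P_y) = (5·P_y/P_x)², and y* = (M − P_x·x*)/P_y.
Plugging in: x* = (5·0.85/9.5)² = 0.2001.

x* = 0.2001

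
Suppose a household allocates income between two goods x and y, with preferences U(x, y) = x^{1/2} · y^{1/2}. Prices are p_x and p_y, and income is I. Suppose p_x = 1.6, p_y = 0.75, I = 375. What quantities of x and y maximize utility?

MU_x/MU_y = (0.5·y)/(0.5·x); tangency sets this equal to p_x/p_y.
So 0.5·p_y·y = 0.5·p_x·x; combined with the budget, a share 0.5 of income goes to x.
Demand: x*(p_x,p_y,I) = 0.5·I/p_x and y* = 0.5·I/p_y.
At p_x=1.6, p_y=0.75, I=375: x* = 0.5·375/1.6 = 117.1875, y* = 250.

x* = 117.1875, y* = 250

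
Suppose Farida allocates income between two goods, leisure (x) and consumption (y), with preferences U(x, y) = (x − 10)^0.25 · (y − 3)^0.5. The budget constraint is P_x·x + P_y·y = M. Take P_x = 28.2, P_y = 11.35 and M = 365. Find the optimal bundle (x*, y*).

x* = 10.5786, y* = 5.8752

MRS = (1/2)·(y−3)/(x−10). Tangency with P_x/P_y gives y−3 = 2·(P_x/P_y)·(x−10).
After buying the subsistence bundle (10, 3), a share 1/3 of the remaining income goes to x: x* = 10 + 1/3·(M − 10P_x − 3P_y)/P_x.
Discretionary income = 365 − 10·28.2 − 3·11.35 = 48.95; x* = 10 + 1/3·48.95/28.2 = 10.5786; y* = 3 + 2/3·48.95/11.35 = 5.8752.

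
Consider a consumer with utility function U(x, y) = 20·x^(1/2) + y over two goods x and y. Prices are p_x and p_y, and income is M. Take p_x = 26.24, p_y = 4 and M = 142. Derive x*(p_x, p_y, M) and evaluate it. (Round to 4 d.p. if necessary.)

Set MRS = p_x/p_y: 10·x^(−1/2) = p_x/p_y.
Thus x* = (10·p_y/p_x)² — independent of M — with the rest of income spent on y.
Plugging in: x* = (10·4/26.24)² = 2.3238.

x* = 2.3238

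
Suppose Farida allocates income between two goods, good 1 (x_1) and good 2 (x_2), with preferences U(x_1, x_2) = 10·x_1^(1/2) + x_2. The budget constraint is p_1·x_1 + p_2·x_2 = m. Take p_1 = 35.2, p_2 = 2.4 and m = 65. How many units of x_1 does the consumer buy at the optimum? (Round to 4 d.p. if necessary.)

MU_x_1 = 5/√x_1, MU_x_2 = 1. Tangency: 5/√x_1 = p_1/p_2.
Thus x_1* = (5·p_2/p_1)² — independent of m — with the rest of income spent on x_2.
Plugging in: x_1* = (5·2.4/35.2)² = 0.1162.

x_1* = 0.1162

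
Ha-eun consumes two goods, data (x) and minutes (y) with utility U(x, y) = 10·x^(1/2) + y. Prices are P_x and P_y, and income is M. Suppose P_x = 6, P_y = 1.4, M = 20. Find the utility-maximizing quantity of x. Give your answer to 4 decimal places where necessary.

x* = 1.3611

Plugging in: x* = (5·1.4/6)² = 1.3611.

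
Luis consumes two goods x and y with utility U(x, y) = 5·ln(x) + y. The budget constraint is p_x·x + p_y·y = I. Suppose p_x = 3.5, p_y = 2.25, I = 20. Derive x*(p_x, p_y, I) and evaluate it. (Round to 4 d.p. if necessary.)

x* = 3.2143

Set MRS = p_x/p_y: (5/x)/1 = p_x/p_y.
So x*(p_x,p_y) = 5·p_y/p_x, independent of income; and y* = (I − 5·p_y)/p_y.
At the given prices: x* = 5·2.25/3.5 = 3.2143.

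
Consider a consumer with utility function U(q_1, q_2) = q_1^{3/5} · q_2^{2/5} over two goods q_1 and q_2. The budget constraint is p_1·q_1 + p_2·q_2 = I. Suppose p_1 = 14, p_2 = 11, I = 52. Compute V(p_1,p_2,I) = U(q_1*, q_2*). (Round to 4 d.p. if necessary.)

V = 2.0868

MU_q_1/MU_q_2 = (0.6·q_2)/(0.4·q_1); tangency sets this equal to p_1/p_2.
So 0.6·p_2·q_2 = 0.4·p_1·q_1; combined with the budget, a share 0.6 of income goes to q_1.
Demand: q_1*(p_1,p_2,I) = 0.6·I/p_1 and q_2* = 0.4·I/p_2.
At p_1=14, p_2=11, I=52: q_1* = 0.6·52/14 = 2.2286, q_2* = 1.8909.
Utility at the optimum: U(2.2286, 1.8909) = 2.0868.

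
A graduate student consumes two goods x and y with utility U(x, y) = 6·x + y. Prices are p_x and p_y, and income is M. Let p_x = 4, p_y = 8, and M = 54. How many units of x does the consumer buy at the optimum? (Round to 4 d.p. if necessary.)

Linear utility — the consumer picks whichever good has higher MU/price: 6/4 = 1.5 vs 1/8 = 0.125.
x gives more utility per dollar, so spend all income on x: x* = M/p_x, y* = 0.
Numerically: x* = 13.5, y* = 0.

x* = 13.5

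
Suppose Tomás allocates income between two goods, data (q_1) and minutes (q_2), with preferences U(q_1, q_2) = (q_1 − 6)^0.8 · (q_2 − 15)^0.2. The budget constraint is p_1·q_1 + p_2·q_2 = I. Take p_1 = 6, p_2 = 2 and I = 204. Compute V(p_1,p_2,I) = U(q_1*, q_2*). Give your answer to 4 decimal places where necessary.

V = 17.3712

MRS = 4·(q_2−15)/(q_1−6). Tangency with p_1/p_2 gives q_2−15 = (1/4)·(p_1/p_2)·(q_1−6).
After buying the subsistence bundle (6, 15), a share 0.8 of the remaining income goes to q_1: q_1* = 6 + 0.8·(I − 6p_1 − 15p_2)/p_1.
Discretionary income = 204 − 6·6 − 15·2 = 138; q_1* = 6 + 0.8·138/6 = 24.4; q_2* = 15 + 0.2·138/2 = 28.8.
Utility at the optimum: U(24.4, 28.8) = 17.3712.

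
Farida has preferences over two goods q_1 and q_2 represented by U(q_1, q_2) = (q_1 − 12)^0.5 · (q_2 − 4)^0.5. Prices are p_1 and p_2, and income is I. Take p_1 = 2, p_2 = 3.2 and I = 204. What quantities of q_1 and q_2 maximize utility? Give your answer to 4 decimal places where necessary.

q_1* = 53.8, q_2* = 30.125

MRS = (q_2−4)/(q_1−12). Tangency with p_1/p_2 gives q_2−4 = (p_1/p_2)·(q_1−12).
After buying the subsistence bundle (12, 4), a share 0.5 of the remaining income goes to q_1: q_1* = 12 + 0.5·(I − 12p_1 − 4p_2)/p_1.
Discretionary income = 204 − 12·2 − 4·3.2 = 167.2; q_1* = 12 + 0.5·167.2/2 = 53.8; q_2* = 4 + 0.5·167.2/3.2 = 30.125.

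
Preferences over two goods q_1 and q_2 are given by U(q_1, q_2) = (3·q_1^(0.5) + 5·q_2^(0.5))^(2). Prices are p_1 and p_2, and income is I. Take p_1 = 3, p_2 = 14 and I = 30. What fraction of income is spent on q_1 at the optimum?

share on q_1 = 0.6269

MRS = MU_q_1/MU_q_2 = (3/5)·(q_2/q_1)^(0.5). Set equal to p_1/p_2.
Hence q_2/q_1 = ((5/3)·p_1/p_2)^(1/(0.5)), i.e. raised to the 2 power.
With the ratio pinned down, the budget gives q_1* = I/(p_1 + p_2·(q_2/q_1)) and q_2* = (q_2/q_1)·q_1*.
Numerically q_2/q_1 = 0.127551, so q_1* = 30/(3 + 14·0.127551) = 6.2687 and q_2* = 0.127551·6.2687 = 0.7996.
Expenditure on q_1: 3·6.2687 = 18.806; share = 0.6269.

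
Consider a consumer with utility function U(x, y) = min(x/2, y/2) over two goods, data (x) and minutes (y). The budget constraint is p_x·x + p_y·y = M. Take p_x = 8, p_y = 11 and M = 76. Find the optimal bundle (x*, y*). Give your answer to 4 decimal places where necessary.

With perfect complements, no substitution: consume in ratio x:y = 2:2.
Budget: p_x·x + p_y·x = M, so (2·p_x + 2·p_y)·x = 2·M.
Demand: x*(p_x,p_y,M) = 2·M/(2·p_x + 2·p_y), y* = 2·M/(2·p_x + 2·p_y).
Here 2·8 + 2·11 = 38, giving x* = 4 and y* = 4.

x* = 4, y* = 4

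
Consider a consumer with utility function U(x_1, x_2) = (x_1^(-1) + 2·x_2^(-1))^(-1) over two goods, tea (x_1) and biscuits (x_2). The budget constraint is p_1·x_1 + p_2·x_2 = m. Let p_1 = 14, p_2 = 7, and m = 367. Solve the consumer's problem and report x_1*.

x_1* = 13.1071

MRS = MU_x_1/MU_x_2 = (1/2)·(x_2/x_1)^(2). Set equal to p_1/p_2.
Hence x_2/x_1 = (2·p_1/p_2)^(1/(2)), i.e. raised to the 0.5 power.
With the ratio pinned down, the budget gives x_1* = m/(p_1 + p_2·(x_2/x_1)) and x_2* = (x_2/x_1)·x_1*.
Numerically x_2/x_1 = 2, so x_1* = 367/(14 + 7·2) = 13.1071.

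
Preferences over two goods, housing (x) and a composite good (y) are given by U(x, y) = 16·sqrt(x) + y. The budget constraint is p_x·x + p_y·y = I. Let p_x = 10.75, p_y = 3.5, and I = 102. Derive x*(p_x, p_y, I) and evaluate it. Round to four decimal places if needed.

x* = 6.7842

Plugging in: x* = (8·3.5/10.75)² = 6.7842.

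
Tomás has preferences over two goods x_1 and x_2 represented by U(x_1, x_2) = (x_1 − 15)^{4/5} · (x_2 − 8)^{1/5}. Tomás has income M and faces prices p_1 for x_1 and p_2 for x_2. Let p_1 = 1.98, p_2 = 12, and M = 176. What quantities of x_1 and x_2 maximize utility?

MRS = 4·(x_2−8)/(x_1−15). Tangency with p_1/p_2 gives x_2−8 = (1/4)·(p_1/p_2)·(x_1−15).
Substituting into the budget: x_1* = 15 + 0.8·(M − 15·p_1 − 8·p_2)/p_1, and x_2* = 8 + 0.2·(…)/p_2.
Discretionary income = 176 − 15·1.98 − 8·12 = 50.3; x_1* = 15 + 0.8·50.3/1.98 = 35.3232; x_2* = 8 + 0.2·50.3/12 = 8.8383.

x_1* = 35.3232, x_2* = 8.8383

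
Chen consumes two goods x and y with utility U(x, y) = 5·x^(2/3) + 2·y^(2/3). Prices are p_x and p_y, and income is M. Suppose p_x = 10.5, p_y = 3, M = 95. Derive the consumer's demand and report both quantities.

From the CES first-order condition, (5/2)·(y/x)^(1/3) = p_x/p_y.
Hence y/x = ((2/5)·p_x/p_y)^(1/(1/3)), i.e. raised to the 3 power.
With the ratio pinned down, the budget gives x* = M/(p_x + p_y·(y/x)) and y* = (y/x)·x*.
Numerically y/x = 2.744, so x* = 95/(10.5 + 3·2.744) = 5.0715 and y* = 2.744·5.0715 = 13.9163.

x* = 5.0715, y* = 13.9163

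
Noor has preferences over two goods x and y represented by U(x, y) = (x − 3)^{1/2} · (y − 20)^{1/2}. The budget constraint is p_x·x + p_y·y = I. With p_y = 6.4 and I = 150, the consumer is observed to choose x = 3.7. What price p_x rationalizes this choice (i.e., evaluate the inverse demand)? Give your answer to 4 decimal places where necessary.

p_x = 5

This is Cobb-Douglas in (x−3, y−20): tangency gives 0.5·p_y·(y−20) = 0.5·p_x·(x−3).
After buying the subsistence bundle (3, 20), a share 0.5 of the remaining income goes to x: x* = 3 + 0.5·(I − 3p_x − 20p_y)/p_x.
Set x* = 3.7 in the demand function and solve for p_x: p_x = 5.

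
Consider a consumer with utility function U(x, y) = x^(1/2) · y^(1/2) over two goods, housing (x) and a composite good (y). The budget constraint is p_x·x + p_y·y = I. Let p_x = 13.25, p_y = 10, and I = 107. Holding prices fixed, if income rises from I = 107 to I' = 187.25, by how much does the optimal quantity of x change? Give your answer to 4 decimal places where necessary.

Δx* = 3.0283

Tangency: MRS = y/x = p_x/p_y.
So 0.5·p_y·y = 0.5·p_x·x; combined with the budget, a share 0.5 of income goes to x.
Demand: x*(p_x,p_y,I) = 0.5·I/p_x and y* = 0.5·I/p_y.
At p_x=13.25, p_y=10, I=107: x* = 0.5·107/13.25 = 4.0377.
At I' = 187.25: x* = 7.066. Change: 7.066 − 4.0377 = 3.0283.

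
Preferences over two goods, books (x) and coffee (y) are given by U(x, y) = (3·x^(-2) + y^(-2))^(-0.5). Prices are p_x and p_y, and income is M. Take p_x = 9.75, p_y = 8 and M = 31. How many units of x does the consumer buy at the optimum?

x* = 1.9777

MU_x ∝ 3·x^(-3), MU_y ∝ y^(-3), so MRS = 3·(y/x)^(3) = p_x/p_y.
Hence y/x = ((1/3)·p_x/p_y)^(1/(3)), i.e. raised to the 1/3 power.
With the ratio pinned down, the budget gives x* = M/(p_x + p_y·(y/x)) and y* = (y/x)·x*.
Numerically y/x = 0.740624, so x* = 31/(9.75 + 8·0.740624) = 1.9777.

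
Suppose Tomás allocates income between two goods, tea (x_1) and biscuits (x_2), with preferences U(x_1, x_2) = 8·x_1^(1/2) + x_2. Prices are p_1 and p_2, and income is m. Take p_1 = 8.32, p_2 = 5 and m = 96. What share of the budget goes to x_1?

share on x_1 = 0.5008

Set MRS = p_1/p_2: 4·x_1^(−1/2) = p_1/p_2.
Solve: √x_1 = 4·p_2/p_1, so x_1*(p_1,p_2) = (4·p_2/p_1)², and x_2* = (m − p_1·x_1*)/p_2.
Plugging in: x_1* = (4·5/8.32)² = 5.7785, x_2* = 9.5846.
Expenditure on x_1: 8.32·5.7785 = 48.0769; share = 0.5008.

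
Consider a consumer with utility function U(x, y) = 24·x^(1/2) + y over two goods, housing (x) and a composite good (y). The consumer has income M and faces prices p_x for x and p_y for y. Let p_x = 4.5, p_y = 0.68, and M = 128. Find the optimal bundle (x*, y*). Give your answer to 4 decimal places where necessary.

Utility is quasi-linear in y; the FOC for x is 12/√x = p_x/p_y.
Thus x* = (12·p_y/p_x)² — independent of M — with the rest of income spent on y.
Plugging in: x* = (12·0.68/4.5)² = 3.2882, y* = 166.4753.

x* = 3.2882, y* = 166.4753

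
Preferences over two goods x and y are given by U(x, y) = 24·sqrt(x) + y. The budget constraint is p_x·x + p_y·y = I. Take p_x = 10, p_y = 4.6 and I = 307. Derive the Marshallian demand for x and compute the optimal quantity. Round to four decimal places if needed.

MU_x = 12/√x, MU_y = 1. Tangency: 12/√x = p_x/p_y.
Solve: √x = 12·p_y/p_x, so x*(p_x,p_y) = (12·p_y/p_x)², and y* = (I − p_x·x*)/p_y.
Plugging in: x* = (12·4.6/10)² = 30.4704.

x* = 30.4704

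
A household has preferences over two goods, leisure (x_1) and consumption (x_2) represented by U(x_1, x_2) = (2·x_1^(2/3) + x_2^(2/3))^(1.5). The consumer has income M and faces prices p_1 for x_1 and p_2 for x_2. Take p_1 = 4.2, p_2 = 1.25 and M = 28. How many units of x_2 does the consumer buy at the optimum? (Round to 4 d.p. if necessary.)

x_2* = 13.11

From the CES first-order condition, 2·(x_2/x_1)^(1/3) = p_1/p_2.
Solve for the ratio: x_2/x_1 = [(1/2)·p_1/p_2]^(3).
Substitute x_2 = (x_2/x_1)·x_1 into the budget: x_1* = M/(p_1 + p_2·(x_2/x_1)).
Numerically x_2/x_1 = 4.741632, so x_1* = 28/(4.2 + 1.25·4.741632) = 2.7649 and x_2* = 4.741632·2.7649 = 13.11.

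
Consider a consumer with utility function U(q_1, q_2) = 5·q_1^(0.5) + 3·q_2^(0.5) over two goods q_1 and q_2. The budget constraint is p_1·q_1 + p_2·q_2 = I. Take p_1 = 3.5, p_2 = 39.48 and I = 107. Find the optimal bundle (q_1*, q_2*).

q_1* = 29.6259, q_2* = 0.0838

MRS = MU_q_1/MU_q_2 = (5/3)·(q_2/q_1)^(0.5). Set equal to p_1/p_2.
Hence q_2/q_1 = ((3/5)·p_1/p_2)^(1/(0.5)), i.e. raised to the 2 power.
With the ratio pinned down, the budget gives q_1* = I/(p_1 + p_2·(q_2/q_1)) and q_2* = (q_2/q_1)·q_1*.
Numerically q_2/q_1 = 0.002829, so q_1* = 107/(3.5 + 39.48·0.002829) = 29.6259 and q_2* = 0.002829·29.6259 = 0.0838.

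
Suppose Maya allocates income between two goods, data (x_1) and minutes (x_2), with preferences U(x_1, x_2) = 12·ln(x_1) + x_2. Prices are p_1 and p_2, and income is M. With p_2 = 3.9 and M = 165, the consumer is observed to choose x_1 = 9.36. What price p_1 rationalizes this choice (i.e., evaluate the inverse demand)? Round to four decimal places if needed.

Set MRS = p_1/p_2: (12/x_1)/1 = p_1/p_2.
So x_1*(p_1,p_2) = 12·p_2/p_1, independent of income; and x_2* = (M − 12·p_2)/p_2.
Set x_1* = 9.36 in the demand function and solve for p_1: p_1 = 5.

p_1 = 5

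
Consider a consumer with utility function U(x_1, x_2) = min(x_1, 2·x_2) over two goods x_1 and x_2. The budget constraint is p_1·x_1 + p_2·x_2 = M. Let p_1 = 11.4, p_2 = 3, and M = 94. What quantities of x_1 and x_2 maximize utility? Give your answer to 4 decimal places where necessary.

Demand: x_1*(p_1,p_2,M) = 2·M/(2·p_1 + p_2), x_2* = M/(2·p_1 + p_2).
Here 2·11.4 + 3 = 25.8, giving x_1* = 7.2868 and x_2* = 3.6434.

x_1* = 7.2868, x_2* = 3.6434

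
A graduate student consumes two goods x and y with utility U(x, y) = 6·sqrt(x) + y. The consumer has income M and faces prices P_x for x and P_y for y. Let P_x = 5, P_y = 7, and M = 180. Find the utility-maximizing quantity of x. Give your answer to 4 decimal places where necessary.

x* = 17.64

Set MRS = P_x/P_y: 3·x^(−1/2) = P_x/P_y.
Solve: √x = 3·P_y/P_x, so x*(P_x,P_y) = (3·P_y/P_x)², and y* = (M − P_x·x*)/P_y.
Plugging in: x* = (3·7/5)² = 17.64.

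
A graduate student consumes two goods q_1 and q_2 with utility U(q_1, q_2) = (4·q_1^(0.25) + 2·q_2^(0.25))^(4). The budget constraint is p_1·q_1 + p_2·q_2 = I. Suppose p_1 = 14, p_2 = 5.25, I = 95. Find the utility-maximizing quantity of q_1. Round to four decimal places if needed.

q_1* = 4.377

MRS = MU_q_1/MU_q_2 = 2·(q_2/q_1)^(0.75). Set equal to p_1/p_2.
Solve for the ratio: q_2/q_1 = [(1/2)·p_1/p_2]^(4/3).
Substitute q_2 = (q_2/q_1)·q_1 into the budget: q_1* = I/(p_1 + p_2·(q_2/q_1)).
Numerically q_2/q_1 = 1.467523, so q_1* = 95/(14 + 5.25·1.467523) = 4.377.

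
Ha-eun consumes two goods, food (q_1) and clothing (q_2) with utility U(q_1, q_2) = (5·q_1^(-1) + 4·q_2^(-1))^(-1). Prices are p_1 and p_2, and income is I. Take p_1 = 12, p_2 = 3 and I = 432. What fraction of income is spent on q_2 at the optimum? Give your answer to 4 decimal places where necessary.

share on q_2 = 0.309

MRS = MU_q_1/MU_q_2 = (5/4)·(q_2/q_1)^(2). Set equal to p_1/p_2.
Solve for the ratio: q_2/q_1 = [(4/5)·p_1/p_2]^(0.5).
With the ratio pinned down, the budget gives q_1* = I/(p_1 + p_2·(q_2/q_1)) and q_2* = (q_2/q_1)·q_1*.
Numerically q_2/q_1 = 1.788854, so q_1* = 432/(12 + 3·1.788854) = 24.8754 and q_2* = 1.788854·24.8754 = 44.4984.
Expenditure on q_2: 3·44.4984 = 133.4953; share = 0.309.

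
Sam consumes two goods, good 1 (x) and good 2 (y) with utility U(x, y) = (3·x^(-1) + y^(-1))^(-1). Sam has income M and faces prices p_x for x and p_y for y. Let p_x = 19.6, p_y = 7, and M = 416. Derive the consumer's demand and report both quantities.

x* = 15.7799, y* = 15.2448

From the CES first-order condition, 3·(y/x)^(2) = p_x/p_y.
Hence y/x = ((1/3)·p_x/p_y)^(1/(2)), i.e. raised to the 0.5 power.
Substitute y = (y/x)·x into the budget: x* = M/(p_x + p_y·(y/x)).
Numerically y/x = 0.966092, so x* = 416/(19.6 + 7·0.966092) = 15.7799 and y* = 0.966092·15.7799 = 15.2448.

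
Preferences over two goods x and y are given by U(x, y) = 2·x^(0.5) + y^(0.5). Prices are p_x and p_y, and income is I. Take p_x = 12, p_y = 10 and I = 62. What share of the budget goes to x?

From the CES first-order condition, 2·(y/x)^(0.5) = p_x/p_y.
Solve for the ratio: y/x = [(1/2)·p_x/p_y]^(2).
With the ratio pinned down, the budget gives x* = I/(p_x + p_y·(y/x)) and y* = (y/x)·x*.
Numerically y/x = 0.36, so x* = 62/(12 + 10·0.36) = 3.9744 and y* = 0.36·3.9744 = 1.4308.
Expenditure on x: 12·3.9744 = 47.6923; share = 0.7692.

share on x = 0.7692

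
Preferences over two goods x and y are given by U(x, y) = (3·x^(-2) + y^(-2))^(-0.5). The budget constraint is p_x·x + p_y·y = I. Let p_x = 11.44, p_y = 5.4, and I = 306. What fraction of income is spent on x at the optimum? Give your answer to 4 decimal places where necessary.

MRS = MU_x/MU_y = 3·(y/x)^(3). Set equal to p_x/p_y.
Solve for the ratio: y/x = [(1/3)·p_x/p_y]^(1/3).
Substitute y = (y/x)·x into the budget: x* = I/(p_x + p_y·(y/x)).
Numerically y/x = 0.890506, so x* = 306/(11.44 + 5.4·0.890506) = 18.8322 and y* = 0.890506·18.8322 = 16.7702.
Expenditure on x: 11.44·18.8322 = 215.4408; share = 0.7041.

share on x = 0.7041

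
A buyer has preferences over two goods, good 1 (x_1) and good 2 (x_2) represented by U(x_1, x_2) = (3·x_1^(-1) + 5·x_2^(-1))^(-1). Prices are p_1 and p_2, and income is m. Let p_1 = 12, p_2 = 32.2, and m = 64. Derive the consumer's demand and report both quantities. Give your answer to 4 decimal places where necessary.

x_1* = 1.7123, x_2* = 1.3495

From the CES first-order condition, (3/5)·(x_2/x_1)^(2) = p_1/p_2.
Solve for the ratio: x_2/x_1 = [(5/3)·p_1/p_2]^(0.5).
Substitute x_2 = (x_2/x_1)·x_1 into the budget: x_1* = m/(p_1 + p_2·(x_2/x_1)).
Numerically x_2/x_1 = 0.78811, so x_1* = 64/(12 + 32.2·0.78811) = 1.7123 and x_2* = 0.78811·1.7123 = 1.3495.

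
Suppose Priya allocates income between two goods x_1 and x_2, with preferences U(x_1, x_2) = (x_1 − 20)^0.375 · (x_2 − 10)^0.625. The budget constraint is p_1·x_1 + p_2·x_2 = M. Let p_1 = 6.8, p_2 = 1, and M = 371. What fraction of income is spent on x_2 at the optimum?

share on x_2 = 0.406

Discretionary income = 371 − 20·6.8 − 10·1 = 225; x_1* = 20 + 0.375·225/6.8 = 32.4081; x_2* = 10 + 0.625·225/1 = 150.625.
Expenditure on x_2: 1·150.625 = 150.625; share = 0.406.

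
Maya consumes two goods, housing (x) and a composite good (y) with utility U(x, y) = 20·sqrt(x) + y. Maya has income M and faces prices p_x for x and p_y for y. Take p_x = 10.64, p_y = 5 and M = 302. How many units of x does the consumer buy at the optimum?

x* = 22.0829

Set MRS = p_x/p_y: 10·x^(−1/2) = p_x/p_y.
Thus x* = (10·p_y/p_x)² — independent of M — with the rest of income spent on y.
Plugging in: x* = (10·5/10.64)² = 22.0829.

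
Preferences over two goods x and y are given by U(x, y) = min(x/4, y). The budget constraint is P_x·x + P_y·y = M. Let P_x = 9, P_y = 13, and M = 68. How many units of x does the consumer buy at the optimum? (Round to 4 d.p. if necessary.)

x* = 5.551

Leontief preferences: the optimum is at the kink where x/4 = y/1, i.e. y = (1/4)·x.
Budget: P_x·x + P_y·(1/4)·x = M, so (4·P_x + P_y)·x = 4·M.
Demand: x*(P_x,P_y,M) = 4·M/(4·P_x + P_y), y* = M/(4·P_x + P_y).
Here 4·9 + 13 = 49, giving x* = 5.551.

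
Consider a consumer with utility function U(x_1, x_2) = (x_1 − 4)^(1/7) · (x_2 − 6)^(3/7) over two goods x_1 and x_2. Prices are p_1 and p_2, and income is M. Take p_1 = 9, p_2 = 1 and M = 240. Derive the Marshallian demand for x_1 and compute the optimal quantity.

x_1* = 9.5

Let x_1' = x_1−4, x_2' = x_2−6. MRS = (1/3)·x_2'/x_1' = p_1/p_2.
After buying the subsistence bundle (4, 6), a share 0.25 of the remaining income goes to x_1: x_1* = 4 + 0.25·(M − 4p_1 − 6p_2)/p_1.
Discretionary income = 240 − 4·9 − 6·1 = 198; x_1* = 4 + 0.25·198/9 = 9.5.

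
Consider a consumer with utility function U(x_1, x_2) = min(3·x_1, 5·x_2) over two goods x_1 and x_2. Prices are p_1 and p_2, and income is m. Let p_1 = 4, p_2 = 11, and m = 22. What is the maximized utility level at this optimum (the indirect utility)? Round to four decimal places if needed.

Demand: x_1*(p_1,p_2,m) = 5·m/(5·p_1 + 3·p_2), x_2* = 3·m/(5·p_1 + 3·p_2).
Here 5·4 + 3·11 = 53, giving x_1* = 2.0755 and x_2* = 1.2453.
Utility at the optimum: U(2.0755, 1.2453) = 6.2264.

V = 6.2264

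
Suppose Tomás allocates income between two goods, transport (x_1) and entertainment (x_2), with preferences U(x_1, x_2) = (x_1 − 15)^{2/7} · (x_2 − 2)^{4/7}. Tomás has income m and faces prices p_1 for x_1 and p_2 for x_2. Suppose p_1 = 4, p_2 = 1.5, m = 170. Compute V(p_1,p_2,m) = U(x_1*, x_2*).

V = 16.978

MRS = (1/2)·(x_2−2)/(x_1−15). Tangency with p_1/p_2 gives x_2−2 = 2·(p_1/p_2)·(x_1−15).
Substituting into the budget: x_1* = 15 + 1/3·(m − 15·p_1 − 2·p_2)/p_1, and x_2* = 2 + 2/3·(…)/p_2.
Discretionary income = 170 − 15·4 − 2·1.5 = 107; x_1* = 15 + 1/3·107/4 = 23.9167; x_2* = 2 + 2/3·107/1.5 = 49.5556.
Utility at the optimum: U(23.9167, 49.5556) = 16.978.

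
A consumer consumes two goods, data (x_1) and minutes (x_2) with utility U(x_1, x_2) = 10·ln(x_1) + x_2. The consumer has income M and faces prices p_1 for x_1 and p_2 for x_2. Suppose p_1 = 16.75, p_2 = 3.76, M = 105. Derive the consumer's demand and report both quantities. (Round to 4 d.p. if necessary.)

Set MRS = p_1/p_2: (10/x_1)/1 = p_1/p_2.
So x_1*(p_1,p_2) = 10·p_2/p_1, independent of income; and x_2* = (M − 10·p_2)/p_2.
At the given prices: x_1* = 10·3.76/16.75 = 2.2448, and x_2* = 17.9255.

x_1* = 2.2448, x_2* = 17.9255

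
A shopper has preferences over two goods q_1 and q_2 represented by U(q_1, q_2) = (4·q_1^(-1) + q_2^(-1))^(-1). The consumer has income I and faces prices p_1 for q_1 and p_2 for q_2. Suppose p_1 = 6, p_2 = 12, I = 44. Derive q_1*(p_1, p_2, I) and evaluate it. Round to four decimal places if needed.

MRS = MU_q_1/MU_q_2 = 4·(q_2/q_1)^(2). Set equal to p_1/p_2.
Hence q_2/q_1 = ((1/4)·p_1/p_2)^(1/(2)), i.e. raised to the 0.5 power.
Substitute q_2 = (q_2/q_1)·q_1 into the budget: q_1* = I/(p_1 + p_2·(q_2/q_1)).
Numerically q_2/q_1 = 0.353553, so q_1* = 44/(6 + 12·0.353553) = 4.2958.

q_1* = 4.2958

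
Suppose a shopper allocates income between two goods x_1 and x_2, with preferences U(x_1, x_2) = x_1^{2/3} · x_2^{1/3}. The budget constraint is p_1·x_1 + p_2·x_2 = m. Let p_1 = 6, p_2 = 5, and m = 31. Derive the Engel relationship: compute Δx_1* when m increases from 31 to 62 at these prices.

Δx_1* = 3.4444

Tangency: MRS = 2·x_2/x_1 = p_1/p_2.
So 2/3·p_2·x_2 = 1/3·p_1·x_1; combined with the budget, a share 2/3 of income goes to x_1.
Demand: x_1*(p_1,p_2,m) = 2/3·m/p_1 and x_2* = 1/3·m/p_2.
At p_1=6, p_2=5, m=31: x_1* = 2/3·31/6 = 3.4444.
At m' = 62: x_1* = 6.8889. Change: 6.8889 − 3.4444 = 3.4444.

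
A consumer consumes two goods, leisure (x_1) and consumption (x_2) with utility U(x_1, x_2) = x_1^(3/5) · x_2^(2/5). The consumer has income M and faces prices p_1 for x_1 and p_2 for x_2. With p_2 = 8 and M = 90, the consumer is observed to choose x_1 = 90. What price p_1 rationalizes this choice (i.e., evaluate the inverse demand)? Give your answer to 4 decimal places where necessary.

p_1 = 0.6

The MRS is (3/2)·x_2/x_1. Set MRS = p_1/p_2.
Rearranging, p_2·x_2 = (2/3)·p_1·x_1. Substituting into the budget gives p_1·x_1·(1 + (2/3)) = M.
Demand: x_1*(p_1,p_2,M) = 0.6·M/p_1 and x_2* = 0.4·M/p_2.
Set x_1* = 90 in the demand function and solve for p_1: p_1 = 0.6.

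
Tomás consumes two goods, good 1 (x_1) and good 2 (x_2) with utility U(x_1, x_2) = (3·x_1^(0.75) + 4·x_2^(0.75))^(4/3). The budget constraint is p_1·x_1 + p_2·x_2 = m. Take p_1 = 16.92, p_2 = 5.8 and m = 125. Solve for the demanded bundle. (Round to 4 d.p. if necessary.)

From the CES first-order condition, (3/4)·(x_2/x_1)^(0.25) = p_1/p_2.
Solve for the ratio: x_2/x_1 = [(4/3)·p_1/p_2]^(4).
Substitute x_2 = (x_2/x_1)·x_1 into the budget: x_1* = m/(p_1 + p_2·(x_2/x_1)).
Numerically x_2/x_1 = 228.89927, so x_1* = 125/(16.92 + 5.8·228.89927) = 0.093 and x_2* = 228.89927·0.093 = 21.2805.

x_1* = 0.093, x_2* = 21.2805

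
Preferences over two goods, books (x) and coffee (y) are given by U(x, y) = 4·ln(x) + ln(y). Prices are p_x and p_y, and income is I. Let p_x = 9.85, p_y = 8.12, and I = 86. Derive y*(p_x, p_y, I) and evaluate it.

MU_x/MU_y = (4·y)/(x); tangency sets this equal to p_x/p_y.
Rearranging, p_y·y = (1/4)·p_x·x. Substituting into the budget gives p_x·x·(1 + (1/4)) = I.
Demand: x*(p_x,p_y,I) = 0.8·I/p_x and y* = 0.2·I/p_y.
At p_x=9.85, p_y=8.12, I=86: y* = 0.2·86/8.12 = 2.1182.

y* = 2.1182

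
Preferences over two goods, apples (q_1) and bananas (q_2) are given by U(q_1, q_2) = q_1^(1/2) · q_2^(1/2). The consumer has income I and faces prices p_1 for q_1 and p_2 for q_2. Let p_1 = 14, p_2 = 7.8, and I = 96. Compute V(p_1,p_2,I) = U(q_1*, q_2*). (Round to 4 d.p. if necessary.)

At p_1=14, p_2=7.8, I=96: q_1* = 0.5·96/14 = 3.4286, q_2* = 6.1538.
Utility at the optimum: U(3.4286, 6.1538) = 4.5934.

V = 4.5934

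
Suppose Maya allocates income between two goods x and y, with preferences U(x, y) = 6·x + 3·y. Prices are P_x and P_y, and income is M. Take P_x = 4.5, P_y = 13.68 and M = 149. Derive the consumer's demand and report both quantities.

Perfect substitutes: compare marginal utility per dollar. 6/P_x vs 3/P_y → 1.3333 vs 0.2193.
x gives more utility per dollar, so spend all income on x: x* = M/P_x, y* = 0.
Numerically: x* = 33.1111, y* = 0.

x* = 33.1111, y* = 0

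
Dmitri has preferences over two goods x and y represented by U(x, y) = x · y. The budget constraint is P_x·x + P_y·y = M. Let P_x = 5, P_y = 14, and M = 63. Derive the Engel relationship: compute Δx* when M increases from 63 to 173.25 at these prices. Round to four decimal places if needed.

Δx* = 11.025

The MRS is y/x. Set MRS = P_x/P_y.
So P_y·y = P_x·x; combined with the budget, a share 0.5 of income goes to x.
Demand: x*(P_x,P_y,M) = 0.5·M/P_x and y* = 0.5·M/P_y.
At P_x=5, P_y=14, M=63: x* = 0.5·63/5 = 6.3.
At M' = 173.25: x* = 17.325. Change: 17.325 − 6.3 = 11.025.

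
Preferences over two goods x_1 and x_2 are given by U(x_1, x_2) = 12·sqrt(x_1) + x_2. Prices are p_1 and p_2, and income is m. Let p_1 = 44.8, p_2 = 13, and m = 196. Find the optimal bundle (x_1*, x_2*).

x_1* = 3.0313, x_2* = 4.6305

Utility is quasi-linear in x_2; the FOC for x_1 is 6/√x_1 = p_1/p_2.
Solve: √x_1 = 6·p_2/p_1, so x_1*(p_1,p_2) = (6·p_2/p_1)², and x_2* = (m − p_1·x_1*)/p_2.
Plugging in: x_1* = (6·13/44.8)² = 3.0313, x_2* = 4.6305.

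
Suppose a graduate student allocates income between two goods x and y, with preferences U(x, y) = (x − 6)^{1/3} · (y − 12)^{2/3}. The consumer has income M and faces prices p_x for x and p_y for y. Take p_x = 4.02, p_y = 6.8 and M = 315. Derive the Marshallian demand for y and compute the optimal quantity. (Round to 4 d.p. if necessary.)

MRS = (1/2)·(y−12)/(x−6). Tangency with p_x/p_y gives y−12 = 2·(p_x/p_y)·(x−6).
After buying the subsistence bundle (6, 12), a share 1/3 of the remaining income goes to x: x* = 6 + 1/3·(M − 6p_x − 12p_y)/p_x.
Discretionary income = 315 − 6·4.02 − 12·6.8 = 209.28; y* = 12 + 2/3·209.28/6.8 = 32.5176.

y* = 32.5176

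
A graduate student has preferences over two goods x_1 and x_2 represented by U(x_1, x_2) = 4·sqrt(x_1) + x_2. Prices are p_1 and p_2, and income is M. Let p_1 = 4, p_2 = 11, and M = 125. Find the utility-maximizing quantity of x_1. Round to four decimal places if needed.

x_1* = 30.25

Utility is quasi-linear in x_2; the FOC for x_1 is 2/√x_1 = p_1/p_2.
Thus x_1* = (2·p_2/p_1)² — independent of M — with the rest of income spent on x_2.
Plugging in: x_1* = (2·11/4)² = 30.25.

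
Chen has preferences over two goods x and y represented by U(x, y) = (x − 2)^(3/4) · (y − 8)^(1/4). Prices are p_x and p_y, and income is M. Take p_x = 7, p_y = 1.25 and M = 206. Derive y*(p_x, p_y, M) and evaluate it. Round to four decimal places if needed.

y* = 44.4

Let x' = x−2, y' = y−8. MRS = 3·y'/x' = p_x/p_y.
After buying the subsistence bundle (2, 8), a share 0.75 of the remaining income goes to x: x* = 2 + 0.75·(M − 2p_x − 8p_y)/p_x.
Discretionary income = 206 − 2·7 − 8·1.25 = 182; y* = 8 + 0.25·182/1.25 = 44.4.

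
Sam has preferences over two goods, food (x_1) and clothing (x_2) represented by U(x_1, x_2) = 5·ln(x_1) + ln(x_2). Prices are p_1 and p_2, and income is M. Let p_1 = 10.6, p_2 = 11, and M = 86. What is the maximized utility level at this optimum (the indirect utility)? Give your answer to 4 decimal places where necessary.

V = 9.8206

Tangency: MRS = 5·x_2/x_1 = p_1/p_2.
Rearranging, p_2·x_2 = (1/5)·p_1·x_1. Substituting into the budget gives p_1·x_1·(1 + (1/5)) = M.
Demand: x_1*(p_1,p_2,M) = 5/6·M/p_1 and x_2* = 1/6·M/p_2.
At p_1=10.6, p_2=11, M=86: x_1* = 5/6·86/10.6 = 6.761, x_2* = 1.303.
Utility at the optimum: U(6.761, 1.303) = 9.8206.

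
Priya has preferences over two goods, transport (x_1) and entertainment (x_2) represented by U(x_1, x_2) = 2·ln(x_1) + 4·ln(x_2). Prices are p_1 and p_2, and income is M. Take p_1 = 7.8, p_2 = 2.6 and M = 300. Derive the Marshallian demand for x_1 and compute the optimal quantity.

x_1* = 12.8205

Demand: x_1*(p_1,p_2,M) = 1/3·M/p_1 and x_2* = 2/3·M/p_2.
At p_1=7.8, p_2=2.6, M=300: x_1* = 1/3·300/7.8 = 12.8205.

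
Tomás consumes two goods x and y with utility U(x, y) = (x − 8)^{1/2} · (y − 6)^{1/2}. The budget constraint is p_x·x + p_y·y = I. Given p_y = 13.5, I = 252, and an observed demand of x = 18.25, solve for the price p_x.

MRS = (y−6)/(x−8). Tangency with p_x/p_y gives y−6 = (p_x/p_y)·(x−8).
Substituting into the budget: x* = 8 + 0.5·(I − 8·p_x − 6·p_y)/p_x, and y* = 6 + 0.5·(…)/p_y.
Set x* = 18.25 in the demand function and solve for p_x: p_x = 6.

p_x = 6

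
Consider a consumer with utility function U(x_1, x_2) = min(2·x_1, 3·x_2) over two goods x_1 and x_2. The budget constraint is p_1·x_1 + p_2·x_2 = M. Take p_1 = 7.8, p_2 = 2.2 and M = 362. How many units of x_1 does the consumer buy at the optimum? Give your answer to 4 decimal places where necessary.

With perfect complements, no substitution: consume in ratio x_1:x_2 = 3:2.
Budget: p_1·x_1 + p_2·(2/3)·x_1 = M, so (3·p_1 + 2·p_2)·x_1 = 3·M.
Demand: x_1*(p_1,p_2,M) = 3·M/(3·p_1 + 2·p_2), x_2* = 2·M/(3·p_1 + 2·p_2).
Here 3·7.8 + 2·2.2 = 27.8, giving x_1* = 39.0647.

x_1* = 39.0647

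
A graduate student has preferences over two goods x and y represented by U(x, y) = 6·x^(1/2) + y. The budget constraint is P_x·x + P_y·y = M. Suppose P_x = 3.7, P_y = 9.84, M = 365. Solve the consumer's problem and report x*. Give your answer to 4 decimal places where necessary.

Set MRS = P_x/P_y: 3·x^(−1/2) = P_x/P_y.
Thus x* = (3·P_y/P_x)² — independent of M — with the rest of income spent on y.
Plugging in: x* = (3·9.84/3.7)² = 63.6545.

x* = 63.6545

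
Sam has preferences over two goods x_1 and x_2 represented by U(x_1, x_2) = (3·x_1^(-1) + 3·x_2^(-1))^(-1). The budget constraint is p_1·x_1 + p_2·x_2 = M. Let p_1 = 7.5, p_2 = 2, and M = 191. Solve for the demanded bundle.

MU_x_1 ∝ 3·x_1^(-2), MU_x_2 ∝ 3·x_2^(-2), so MRS = (x_2/x_1)^(2) = p_1/p_2.
Hence x_2/x_1 = (p_1/p_2)^(1/(2)), i.e. raised to the 0.5 power.
Substitute x_2 = (x_2/x_1)·x_1 into the budget: x_1* = M/(p_1 + p_2·(x_2/x_1)).
Numerically x_2/x_1 = 1.936492, so x_1* = 191/(7.5 + 2·1.936492) = 16.7942 and x_2* = 1.936492·16.7942 = 32.5218.

x_1* = 16.7942, x_2* = 32.5218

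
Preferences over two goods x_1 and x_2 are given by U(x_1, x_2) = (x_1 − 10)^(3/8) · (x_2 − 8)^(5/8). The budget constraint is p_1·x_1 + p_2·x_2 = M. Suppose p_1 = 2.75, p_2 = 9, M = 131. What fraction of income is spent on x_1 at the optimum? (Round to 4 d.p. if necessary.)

Let x_1' = x_1−10, x_2' = x_2−8. MRS = (3/5)·x_2'/x_1' = p_1/p_2.
Substituting into the budget: x_1* = 10 + 0.375·(M − 10·p_1 − 8·p_2)/p_1, and x_2* = 8 + 0.625·(…)/p_2.
Discretionary income = 131 − 10·2.75 − 8·9 = 31.5; x_1* = 10 + 0.375·31.5/2.75 = 14.2955; x_2* = 8 + 0.625·31.5/9 = 10.1875.
Expenditure on x_1: 2.75·14.2955 = 39.3125; share = 0.3001.

share on x_1 = 0.3001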